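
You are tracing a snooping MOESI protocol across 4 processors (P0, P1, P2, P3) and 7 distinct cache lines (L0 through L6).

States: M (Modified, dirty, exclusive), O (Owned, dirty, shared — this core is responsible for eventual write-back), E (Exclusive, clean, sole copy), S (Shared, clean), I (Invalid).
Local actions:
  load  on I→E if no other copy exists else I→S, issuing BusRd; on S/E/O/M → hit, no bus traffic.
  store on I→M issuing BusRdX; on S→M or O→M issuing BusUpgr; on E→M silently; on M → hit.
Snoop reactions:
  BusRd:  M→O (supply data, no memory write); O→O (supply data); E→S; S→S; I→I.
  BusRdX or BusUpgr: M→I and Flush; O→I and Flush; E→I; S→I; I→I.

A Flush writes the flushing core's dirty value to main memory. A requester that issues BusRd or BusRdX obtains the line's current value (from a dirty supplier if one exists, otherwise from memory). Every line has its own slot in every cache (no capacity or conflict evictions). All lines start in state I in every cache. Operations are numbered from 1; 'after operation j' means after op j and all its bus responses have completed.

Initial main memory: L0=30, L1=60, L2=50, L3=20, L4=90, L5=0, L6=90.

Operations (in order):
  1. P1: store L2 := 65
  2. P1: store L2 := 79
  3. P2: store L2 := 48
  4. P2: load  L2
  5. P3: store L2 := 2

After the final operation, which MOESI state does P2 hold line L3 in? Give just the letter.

  op1 P1: store L2 := 65 → I/M/I/I on L2; bus BusRdX; mem=50
  op2 P1: store L2 := 79 → I/M/I/I on L2; bus (none); mem=50
  op3 P2: store L2 := 48 → I/I/M/I on L2; bus BusRdX Flush; mem=79
  op4 P2: load  L2 → I/I/M/I on L2; bus (none); mem=79
  op5 P3: store L2 := 2 → I/I/I/M on L2; bus BusRdX Flush; mem=48

state = I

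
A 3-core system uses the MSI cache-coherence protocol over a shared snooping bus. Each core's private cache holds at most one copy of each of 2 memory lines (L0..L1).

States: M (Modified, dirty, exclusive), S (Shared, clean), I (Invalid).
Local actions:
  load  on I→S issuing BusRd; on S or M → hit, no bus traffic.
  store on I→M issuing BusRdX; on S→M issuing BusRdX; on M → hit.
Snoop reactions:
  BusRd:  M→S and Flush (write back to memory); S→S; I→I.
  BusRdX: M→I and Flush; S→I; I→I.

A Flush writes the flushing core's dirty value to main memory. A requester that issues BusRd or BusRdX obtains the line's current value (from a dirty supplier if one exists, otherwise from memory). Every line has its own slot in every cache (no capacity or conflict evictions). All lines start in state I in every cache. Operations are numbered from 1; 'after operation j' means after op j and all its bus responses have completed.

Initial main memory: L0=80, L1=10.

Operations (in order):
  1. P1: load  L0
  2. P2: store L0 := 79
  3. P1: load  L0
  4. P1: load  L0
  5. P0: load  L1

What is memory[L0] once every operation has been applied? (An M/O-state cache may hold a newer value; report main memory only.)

[1] P1: load  L0 | P0:I, P1:S(80), P2:I | bus: BusRd
[2] P2: store L0 := 79 | P0:I, P1:I, P2:M(79) | bus: BusRdX
[3] P1: load  L0 | P0:I, P1:S(79), P2:S(79) | bus: BusRd,Flush
[4] P1: load  L0 | P0:I, P1:S(79), P2:S(79) | bus: none
[5] P0: load  L1 | P0:S(10), P1:I, P2:I | bus: BusRd

memory[L0] = 79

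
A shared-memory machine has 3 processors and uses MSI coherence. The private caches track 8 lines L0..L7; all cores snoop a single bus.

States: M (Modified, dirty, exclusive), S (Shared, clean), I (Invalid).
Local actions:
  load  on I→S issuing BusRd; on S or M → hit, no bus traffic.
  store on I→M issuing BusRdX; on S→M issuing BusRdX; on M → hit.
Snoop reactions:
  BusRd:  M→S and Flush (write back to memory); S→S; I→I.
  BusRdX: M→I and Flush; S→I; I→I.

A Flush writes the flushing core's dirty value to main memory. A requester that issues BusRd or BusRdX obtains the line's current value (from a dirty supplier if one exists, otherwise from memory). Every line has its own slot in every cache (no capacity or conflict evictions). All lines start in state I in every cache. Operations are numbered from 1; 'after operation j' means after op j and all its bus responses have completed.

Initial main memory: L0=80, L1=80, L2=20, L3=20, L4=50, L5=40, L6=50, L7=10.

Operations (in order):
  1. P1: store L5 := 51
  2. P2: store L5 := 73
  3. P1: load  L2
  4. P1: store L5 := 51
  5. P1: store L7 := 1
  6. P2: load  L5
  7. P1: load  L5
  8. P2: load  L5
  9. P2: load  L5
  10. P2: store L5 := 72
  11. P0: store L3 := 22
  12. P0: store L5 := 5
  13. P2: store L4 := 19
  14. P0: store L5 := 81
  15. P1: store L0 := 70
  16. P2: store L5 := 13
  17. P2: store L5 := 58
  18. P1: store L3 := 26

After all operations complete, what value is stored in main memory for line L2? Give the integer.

memory[L2] = 20

[1] P1: store L5 := 51 | P0:I, P1:M(51), P2:I | bus: BusRdX
[2] P2: store L5 := 73 | P0:I, P1:I, P2:M(73) | bus: BusRdX,Flush
[3] P1: load  L2 | P0:I, P1:S(20), P2:I | bus: BusRd
[4] P1: store L5 := 51 | P0:I, P1:M(51), P2:I | bus: BusRdX,Flush
[5] P1: store L7 := 1 | P0:I, P1:M(1), P2:I | bus: BusRdX
[6] P2: load  L5 | P0:I, P1:S(51), P2:S(51) | bus: BusRd,Flush
[7] P1: load  L5 | P0:I, P1:S(51), P2:S(51) | bus: none
[8] P2: load  L5 | P0:I, P1:S(51), P2:S(51) | bus: none
[9] P2: load  L5 | P0:I, P1:S(51), P2:S(51) | bus: none
[10] P2: store L5 := 72 | P0:I, P1:I, P2:M(72) | bus: BusRdX
[11] P0: store L3 := 22 | P0:M(22), P1:I, P2:I | bus: BusRdX
[12] P0: store L5 := 5 | P0:M(5), P1:I, P2:I | bus: BusRdX,Flush
[13] P2: store L4 := 19 | P0:I, P1:I, P2:M(19) | bus: BusRdX
[14] P0: store L5 := 81 | P0:M(81), P1:I, P2:I | bus: none
[15] P1: store L0 := 70 | P0:I, P1:M(70), P2:I | bus: BusRdX
[16] P2: store L5 := 13 | P0:I, P1:I, P2:M(13) | bus: BusRdX,Flush
[17] P2: store L5 := 58 | P0:I, P1:I, P2:M(58) | bus: none
[18] P1: store L3 := 26 | P0:I, P1:M(26), P2:I | bus: BusRdX,Flush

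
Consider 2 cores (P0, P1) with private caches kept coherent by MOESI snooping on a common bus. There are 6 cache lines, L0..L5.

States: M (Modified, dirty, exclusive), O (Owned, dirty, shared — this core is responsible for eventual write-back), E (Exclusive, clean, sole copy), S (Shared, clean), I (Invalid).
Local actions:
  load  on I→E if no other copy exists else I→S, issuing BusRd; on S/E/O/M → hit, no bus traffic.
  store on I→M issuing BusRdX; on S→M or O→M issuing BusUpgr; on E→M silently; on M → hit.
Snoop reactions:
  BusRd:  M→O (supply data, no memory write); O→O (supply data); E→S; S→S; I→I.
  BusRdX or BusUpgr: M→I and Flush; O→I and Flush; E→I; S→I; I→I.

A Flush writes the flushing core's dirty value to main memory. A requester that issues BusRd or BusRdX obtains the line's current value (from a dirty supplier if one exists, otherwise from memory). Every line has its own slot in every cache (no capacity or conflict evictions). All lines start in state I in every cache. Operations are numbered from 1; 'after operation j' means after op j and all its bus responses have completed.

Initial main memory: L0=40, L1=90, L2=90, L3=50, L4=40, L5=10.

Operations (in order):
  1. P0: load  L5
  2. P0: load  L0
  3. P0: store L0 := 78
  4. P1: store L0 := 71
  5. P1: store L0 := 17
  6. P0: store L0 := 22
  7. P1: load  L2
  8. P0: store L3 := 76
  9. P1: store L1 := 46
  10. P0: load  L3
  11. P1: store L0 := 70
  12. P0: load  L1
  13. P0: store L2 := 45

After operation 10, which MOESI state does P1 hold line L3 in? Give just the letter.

state = I

1. P0: load  L5  bus=[BusRd]  L5: P0=E P1=I  mem[L5]=10
2. P0: load  L0  bus=[BusRd]  L0: P0=E P1=I  mem[L0]=40
3. P0: store L0 := 78  bus=[-]  L0: P0=M P1=I  mem[L0]=40
4. P1: store L0 := 71  bus=[BusRdX,Flush]  L0: P0=I P1=M  mem[L0]=78
5. P1: store L0 := 17  bus=[-]  L0: P0=I P1=M  mem[L0]=78
6. P0: store L0 := 22  bus=[BusRdX,Flush]  L0: P0=M P1=I  mem[L0]=17
7. P1: load  L2  bus=[BusRd]  L2: P0=I P1=E  mem[L2]=90
8. P0: store L3 := 76  bus=[BusRdX]  L3: P0=M P1=I  mem[L3]=50
9. P1: store L1 := 46  bus=[BusRdX]  L1: P0=I P1=M  mem[L1]=90
10. P0: load  L3  bus=[-]  L3: P0=M P1=I  mem[L3]=50
11. P1: store L0 := 70  bus=[BusRdX,Flush]  L0: P0=I P1=M  mem[L0]=22
12. P0: load  L1  bus=[BusRd]  L1: P0=S P1=O  mem[L1]=90
13. P0: store L2 := 45  bus=[BusRdX]  L2: P0=M P1=I  mem[L2]=90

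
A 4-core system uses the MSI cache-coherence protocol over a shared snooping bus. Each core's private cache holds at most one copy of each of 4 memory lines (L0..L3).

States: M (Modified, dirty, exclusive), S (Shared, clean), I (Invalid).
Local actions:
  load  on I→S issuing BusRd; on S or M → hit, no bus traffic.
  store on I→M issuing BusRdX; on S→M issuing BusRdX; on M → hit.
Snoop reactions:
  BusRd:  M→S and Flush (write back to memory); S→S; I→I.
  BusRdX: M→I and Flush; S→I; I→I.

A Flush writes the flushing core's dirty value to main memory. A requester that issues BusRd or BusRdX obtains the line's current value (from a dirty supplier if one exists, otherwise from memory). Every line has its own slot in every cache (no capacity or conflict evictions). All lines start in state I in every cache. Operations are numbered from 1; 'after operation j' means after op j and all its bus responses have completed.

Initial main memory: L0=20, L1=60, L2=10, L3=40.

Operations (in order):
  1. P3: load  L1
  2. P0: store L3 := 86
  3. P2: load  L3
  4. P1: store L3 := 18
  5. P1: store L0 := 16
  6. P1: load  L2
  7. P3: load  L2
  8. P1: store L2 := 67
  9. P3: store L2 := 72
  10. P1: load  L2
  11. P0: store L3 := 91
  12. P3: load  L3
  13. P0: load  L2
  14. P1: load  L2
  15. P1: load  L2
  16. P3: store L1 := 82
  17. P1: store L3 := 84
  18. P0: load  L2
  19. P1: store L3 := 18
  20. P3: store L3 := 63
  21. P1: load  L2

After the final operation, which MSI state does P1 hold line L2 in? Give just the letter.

state = S

step 1: P3: load  L1  ⟶  IIIS  (L1)  txn=BusRd  M[L1]=60
step 2: P0: store L3 := 86  ⟶  MIII  (L3)  txn=BusRdX  M[L3]=40
step 3: P2: load  L3  ⟶  SISI  (L3)  txn=BusRd+Flush  M[L3]=86
step 4: P1: store L3 := 18  ⟶  IMII  (L3)  txn=BusRdX  M[L3]=86
step 5: P1: store L0 := 16  ⟶  IMII  (L0)  txn=BusRdX  M[L0]=20
step 6: P1: load  L2  ⟶  ISII  (L2)  txn=BusRd  M[L2]=10
step 7: P3: load  L2  ⟶  ISIS  (L2)  txn=BusRd  M[L2]=10
step 8: P1: store L2 := 67  ⟶  IMII  (L2)  txn=BusRdX  M[L2]=10
step 9: P3: store L2 := 72  ⟶  IIIM  (L2)  txn=BusRdX+Flush  M[L2]=67
step 10: P1: load  L2  ⟶  ISIS  (L2)  txn=BusRd+Flush  M[L2]=72
step 11: P0: store L3 := 91  ⟶  MIII  (L3)  txn=BusRdX+Flush  M[L3]=18
step 12: P3: load  L3  ⟶  SIIS  (L3)  txn=BusRd+Flush  M[L3]=91
step 13: P0: load  L2  ⟶  SSIS  (L2)  txn=BusRd  M[L2]=72
step 14: P1: load  L2  ⟶  SSIS  (L2)  txn=∅  M[L2]=72
step 15: P1: load  L2  ⟶  SSIS  (L2)  txn=∅  M[L2]=72
step 16: P3: store L1 := 82  ⟶  IIIM  (L1)  txn=BusRdX  M[L1]=60
step 17: P1: store L3 := 84  ⟶  IMII  (L3)  txn=BusRdX  M[L3]=91
step 18: P0: load  L2  ⟶  SSIS  (L2)  txn=∅  M[L2]=72
step 19: P1: store L3 := 18  ⟶  IMII  (L3)  txn=∅  M[L3]=91
step 20: P3: store L3 := 63  ⟶  IIIM  (L3)  txn=BusRdX+Flush  M[L3]=18
step 21: P1: load  L2  ⟶  SSIS  (L2)  txn=∅  M[L2]=72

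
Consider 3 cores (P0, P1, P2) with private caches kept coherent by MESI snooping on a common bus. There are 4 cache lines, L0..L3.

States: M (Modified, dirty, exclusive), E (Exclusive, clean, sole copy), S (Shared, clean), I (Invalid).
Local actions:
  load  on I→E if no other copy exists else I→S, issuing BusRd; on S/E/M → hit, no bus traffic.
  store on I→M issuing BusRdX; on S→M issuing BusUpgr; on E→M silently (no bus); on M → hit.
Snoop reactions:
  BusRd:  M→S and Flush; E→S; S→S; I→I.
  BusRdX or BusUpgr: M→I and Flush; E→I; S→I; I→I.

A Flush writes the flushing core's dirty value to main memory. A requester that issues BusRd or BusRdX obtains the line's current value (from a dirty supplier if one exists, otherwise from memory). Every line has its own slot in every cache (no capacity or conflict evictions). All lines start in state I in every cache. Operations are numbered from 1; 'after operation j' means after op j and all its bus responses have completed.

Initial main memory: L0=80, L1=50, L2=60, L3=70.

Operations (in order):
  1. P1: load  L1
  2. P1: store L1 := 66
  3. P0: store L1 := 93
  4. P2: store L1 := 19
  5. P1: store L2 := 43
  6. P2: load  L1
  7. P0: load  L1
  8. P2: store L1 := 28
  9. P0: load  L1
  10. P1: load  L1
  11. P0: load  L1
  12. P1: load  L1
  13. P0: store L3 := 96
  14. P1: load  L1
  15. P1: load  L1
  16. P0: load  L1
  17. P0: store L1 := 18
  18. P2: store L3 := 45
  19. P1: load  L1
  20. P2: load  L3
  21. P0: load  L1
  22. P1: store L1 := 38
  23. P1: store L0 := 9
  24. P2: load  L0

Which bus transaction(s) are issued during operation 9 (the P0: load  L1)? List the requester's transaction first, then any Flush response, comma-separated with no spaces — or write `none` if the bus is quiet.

bus = BusRd,Flush

1. P1: load  L1  bus=[BusRd]  L1: P0=I P1=E P2=I  mem[L1]=50
2. P1: store L1 := 66  bus=[-]  L1: P0=I P1=M P2=I  mem[L1]=50
3. P0: store L1 := 93  bus=[BusRdX,Flush]  L1: P0=M P1=I P2=I  mem[L1]=66
4. P2: store L1 := 19  bus=[BusRdX,Flush]  L1: P0=I P1=I P2=M  mem[L1]=93
5. P1: store L2 := 43  bus=[BusRdX]  L2: P0=I P1=M P2=I  mem[L2]=60
6. P2: load  L1  bus=[-]  L1: P0=I P1=I P2=M  mem[L1]=93
7. P0: load  L1  bus=[BusRd,Flush]  L1: P0=S P1=I P2=S  mem[L1]=19
8. P2: store L1 := 28  bus=[BusUpgr]  L1: P0=I P1=I P2=M  mem[L1]=19
9. P0: load  L1  bus=[BusRd,Flush]  L1: P0=S P1=I P2=S  mem[L1]=28
10. P1: load  L1  bus=[BusRd]  L1: P0=S P1=S P2=S  mem[L1]=28
11. P0: load  L1  bus=[-]  L1: P0=S P1=S P2=S  mem[L1]=28
12. P1: load  L1  bus=[-]  L1: P0=S P1=S P2=S  mem[L1]=28
13. P0: store L3 := 96  bus=[BusRdX]  L3: P0=M P1=I P2=I  mem[L3]=70
14. P1: load  L1  bus=[-]  L1: P0=S P1=S P2=S  mem[L1]=28
15. P1: load  L1  bus=[-]  L1: P0=S P1=S P2=S  mem[L1]=28
16. P0: load  L1  bus=[-]  L1: P0=S P1=S P2=S  mem[L1]=28
17. P0: store L1 := 18  bus=[BusUpgr]  L1: P0=M P1=I P2=I  mem[L1]=28
18. P2: store L3 := 45  bus=[BusRdX,Flush]  L3: P0=I P1=I P2=M  mem[L3]=96
19. P1: load  L1  bus=[BusRd,Flush]  L1: P0=S P1=S P2=I  mem[L1]=18
20. P2: load  L3  bus=[-]  L3: P0=I P1=I P2=M  mem[L3]=96
21. P0: load  L1  bus=[-]  L1: P0=S P1=S P2=I  mem[L1]=18
22. P1: store L1 := 38  bus=[BusUpgr]  L1: P0=I P1=M P2=I  mem[L1]=18
23. P1: store L0 := 9  bus=[BusRdX]  L0: P0=I P1=M P2=I  mem[L0]=80
24. P2: load  L0  bus=[BusRd,Flush]  L0: P0=I P1=S P2=S  mem[L0]=9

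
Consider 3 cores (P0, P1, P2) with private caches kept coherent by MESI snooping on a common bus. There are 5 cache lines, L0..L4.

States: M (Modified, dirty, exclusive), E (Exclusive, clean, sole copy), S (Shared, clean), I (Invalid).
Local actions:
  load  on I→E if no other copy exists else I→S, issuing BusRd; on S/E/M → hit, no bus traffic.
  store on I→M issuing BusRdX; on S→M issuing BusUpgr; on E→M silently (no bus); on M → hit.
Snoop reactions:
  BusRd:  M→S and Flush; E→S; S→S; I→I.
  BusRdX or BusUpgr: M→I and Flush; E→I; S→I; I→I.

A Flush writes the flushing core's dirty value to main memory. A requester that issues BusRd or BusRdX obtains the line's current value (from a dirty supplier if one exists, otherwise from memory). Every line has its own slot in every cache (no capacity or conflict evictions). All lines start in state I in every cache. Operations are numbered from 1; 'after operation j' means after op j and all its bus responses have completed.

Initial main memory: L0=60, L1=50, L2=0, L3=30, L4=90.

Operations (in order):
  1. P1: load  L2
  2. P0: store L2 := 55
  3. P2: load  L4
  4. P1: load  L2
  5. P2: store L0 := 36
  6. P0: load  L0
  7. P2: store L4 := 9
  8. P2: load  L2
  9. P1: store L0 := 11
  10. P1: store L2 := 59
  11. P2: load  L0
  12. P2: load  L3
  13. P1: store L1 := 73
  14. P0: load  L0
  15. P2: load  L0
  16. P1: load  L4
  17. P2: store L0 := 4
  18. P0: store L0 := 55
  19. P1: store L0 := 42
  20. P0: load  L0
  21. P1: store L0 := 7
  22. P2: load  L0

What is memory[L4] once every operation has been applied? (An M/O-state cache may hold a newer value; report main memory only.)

memory[L4] = 9

  op1 P1: load  L2 → I/E/I on L2; bus BusRd; mem=0
  op2 P0: store L2 := 55 → M/I/I on L2; bus BusRdX; mem=0
  op3 P2: load  L4 → I/I/E on L4; bus BusRd; mem=90
  op4 P1: load  L2 → S/S/I on L2; bus BusRd Flush; mem=55
  op5 P2: store L0 := 36 → I/I/M on L0; bus BusRdX; mem=60
  op6 P0: load  L0 → S/I/S on L0; bus BusRd Flush; mem=36
  op7 P2: store L4 := 9 → I/I/M on L4; bus (none); mem=90
  op8 P2: load  L2 → S/S/S on L2; bus BusRd; mem=55
  op9 P1: store L0 := 11 → I/M/I on L0; bus BusRdX; mem=36
  op10 P1: store L2 := 59 → I/M/I on L2; bus BusUpgr; mem=55
  op11 P2: load  L0 → I/S/S on L0; bus BusRd Flush; mem=11
  op12 P2: load  L3 → I/I/E on L3; bus BusRd; mem=30
  op13 P1: store L1 := 73 → I/M/I on L1; bus BusRdX; mem=50
  op14 P0: load  L0 → S/S/S on L0; bus BusRd; mem=11
  op15 P2: load  L0 → S/S/S on L0; bus (none); mem=11
  op16 P1: load  L4 → I/S/S on L4; bus BusRd Flush; mem=9
  op17 P2: store L0 := 4 → I/I/M on L0; bus BusUpgr; mem=11
  op18 P0: store L0 := 55 → M/I/I on L0; bus BusRdX Flush; mem=4
  op19 P1: store L0 := 42 → I/M/I on L0; bus BusRdX Flush; mem=55
  op20 P0: load  L0 → S/S/I on L0; bus BusRd Flush; mem=42
  op21 P1: store L0 := 7 → I/M/I on L0; bus BusUpgr; mem=42
  op22 P2: load  L0 → I/S/S on L0; bus BusRd Flush; mem=7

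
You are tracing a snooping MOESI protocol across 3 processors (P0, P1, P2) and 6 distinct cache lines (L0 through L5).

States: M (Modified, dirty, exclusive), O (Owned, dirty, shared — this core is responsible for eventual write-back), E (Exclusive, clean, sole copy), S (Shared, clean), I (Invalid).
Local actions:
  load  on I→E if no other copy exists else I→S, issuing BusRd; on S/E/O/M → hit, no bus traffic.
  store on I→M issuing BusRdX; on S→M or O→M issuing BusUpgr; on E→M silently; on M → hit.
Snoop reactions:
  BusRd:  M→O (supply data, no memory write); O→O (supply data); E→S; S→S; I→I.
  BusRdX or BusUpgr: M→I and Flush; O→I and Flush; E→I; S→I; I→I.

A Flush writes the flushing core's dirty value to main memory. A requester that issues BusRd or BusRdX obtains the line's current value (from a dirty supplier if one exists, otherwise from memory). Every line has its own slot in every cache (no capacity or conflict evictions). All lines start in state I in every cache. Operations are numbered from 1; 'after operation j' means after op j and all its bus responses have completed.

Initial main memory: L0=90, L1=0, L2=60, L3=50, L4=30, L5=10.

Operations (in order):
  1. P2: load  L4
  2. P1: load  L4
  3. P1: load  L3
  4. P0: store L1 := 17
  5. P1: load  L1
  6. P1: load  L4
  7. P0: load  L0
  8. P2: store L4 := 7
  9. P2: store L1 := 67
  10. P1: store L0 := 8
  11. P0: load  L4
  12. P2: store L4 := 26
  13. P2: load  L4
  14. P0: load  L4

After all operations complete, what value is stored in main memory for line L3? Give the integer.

  op1 P2: load  L4 → I/I/E on L4; bus BusRd; mem=30
  op2 P1: load  L4 → I/S/S on L4; bus BusRd; mem=30
  op3 P1: load  L3 → I/E/I on L3; bus BusRd; mem=50
  op4 P0: store L1 := 17 → M/I/I on L1; bus BusRdX; mem=0
  op5 P1: load  L1 → O/S/I on L1; bus BusRd; mem=0
  op6 P1: load  L4 → I/S/S on L4; bus (none); mem=30
  op7 P0: load  L0 → E/I/I on L0; bus BusRd; mem=90
  op8 P2: store L4 := 7 → I/I/M on L4; bus BusUpgr; mem=30
  op9 P2: store L1 := 67 → I/I/M on L1; bus BusRdX Flush; mem=17
  op10 P1: store L0 := 8 → I/M/I on L0; bus BusRdX; mem=90
  op11 P0: load  L4 → S/I/O on L4; bus BusRd; mem=30
  op12 P2: store L4 := 26 → I/I/M on L4; bus BusUpgr; mem=30
  op13 P2: load  L4 → I/I/M on L4; bus (none); mem=30
  op14 P0: load  L4 → S/I/O on L4; bus BusRd; mem=30

memory[L3] = 50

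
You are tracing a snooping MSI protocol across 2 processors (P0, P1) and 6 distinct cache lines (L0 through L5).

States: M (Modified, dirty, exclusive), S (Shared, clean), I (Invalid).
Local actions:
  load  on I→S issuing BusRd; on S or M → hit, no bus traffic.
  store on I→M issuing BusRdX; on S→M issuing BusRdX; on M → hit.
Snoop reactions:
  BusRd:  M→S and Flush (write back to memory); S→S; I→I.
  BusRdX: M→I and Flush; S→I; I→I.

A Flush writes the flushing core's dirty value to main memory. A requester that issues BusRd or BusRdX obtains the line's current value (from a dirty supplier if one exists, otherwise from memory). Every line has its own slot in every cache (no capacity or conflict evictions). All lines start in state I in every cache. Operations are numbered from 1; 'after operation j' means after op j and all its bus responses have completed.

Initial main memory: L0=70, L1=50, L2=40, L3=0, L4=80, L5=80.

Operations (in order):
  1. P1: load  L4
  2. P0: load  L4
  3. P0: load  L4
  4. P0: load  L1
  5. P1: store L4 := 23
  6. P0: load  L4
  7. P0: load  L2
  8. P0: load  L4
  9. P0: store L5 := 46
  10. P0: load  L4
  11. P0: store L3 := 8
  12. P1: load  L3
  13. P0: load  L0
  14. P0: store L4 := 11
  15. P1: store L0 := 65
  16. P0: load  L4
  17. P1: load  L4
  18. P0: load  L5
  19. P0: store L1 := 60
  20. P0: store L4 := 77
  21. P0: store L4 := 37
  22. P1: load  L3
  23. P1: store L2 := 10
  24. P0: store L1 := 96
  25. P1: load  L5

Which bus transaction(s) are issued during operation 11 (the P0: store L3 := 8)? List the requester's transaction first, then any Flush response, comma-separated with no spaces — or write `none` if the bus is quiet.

step 1: P1: load  L4  ⟶  IS  (L4)  txn=BusRd  M[L4]=80
step 2: P0: load  L4  ⟶  SS  (L4)  txn=BusRd  M[L4]=80
step 3: P0: load  L4  ⟶  SS  (L4)  txn=∅  M[L4]=80
step 4: P0: load  L1  ⟶  SI  (L1)  txn=BusRd  M[L1]=50
step 5: P1: store L4 := 23  ⟶  IM  (L4)  txn=BusRdX  M[L4]=80
step 6: P0: load  L4  ⟶  SS  (L4)  txn=BusRd+Flush  M[L4]=23
step 7: P0: load  L2  ⟶  SI  (L2)  txn=BusRd  M[L2]=40
step 8: P0: load  L4  ⟶  SS  (L4)  txn=∅  M[L4]=23
step 9: P0: store L5 := 46  ⟶  MI  (L5)  txn=BusRdX  M[L5]=80
step 10: P0: load  L4  ⟶  SS  (L4)  txn=∅  M[L4]=23
step 11: P0: store L3 := 8  ⟶  MI  (L3)  txn=BusRdX  M[L3]=0
step 12: P1: load  L3  ⟶  SS  (L3)  txn=BusRd+Flush  M[L3]=8
step 13: P0: load  L0  ⟶  SI  (L0)  txn=BusRd  M[L0]=70
step 14: P0: store L4 := 11  ⟶  MI  (L4)  txn=BusRdX  M[L4]=23
step 15: P1: store L0 := 65  ⟶  IM  (L0)  txn=BusRdX  M[L0]=70
step 16: P0: load  L4  ⟶  MI  (L4)  txn=∅  M[L4]=23
step 17: P1: load  L4  ⟶  SS  (L4)  txn=BusRd+Flush  M[L4]=11
step 18: P0: load  L5  ⟶  MI  (L5)  txn=∅  M[L5]=80
step 19: P0: store L1 := 60  ⟶  MI  (L1)  txn=BusRdX  M[L1]=50
step 20: P0: store L4 := 77  ⟶  MI  (L4)  txn=BusRdX  M[L4]=11
step 21: P0: store L4 := 37  ⟶  MI  (L4)  txn=∅  M[L4]=11
step 22: P1: load  L3  ⟶  SS  (L3)  txn=∅  M[L3]=8
step 23: P1: store L2 := 10  ⟶  IM  (L2)  txn=BusRdX  M[L2]=40
step 24: P0: store L1 := 96  ⟶  MI  (L1)  txn=∅  M[L1]=50
step 25: P1: load  L5  ⟶  SS  (L5)  txn=BusRd+Flush  M[L5]=46

bus = BusRdX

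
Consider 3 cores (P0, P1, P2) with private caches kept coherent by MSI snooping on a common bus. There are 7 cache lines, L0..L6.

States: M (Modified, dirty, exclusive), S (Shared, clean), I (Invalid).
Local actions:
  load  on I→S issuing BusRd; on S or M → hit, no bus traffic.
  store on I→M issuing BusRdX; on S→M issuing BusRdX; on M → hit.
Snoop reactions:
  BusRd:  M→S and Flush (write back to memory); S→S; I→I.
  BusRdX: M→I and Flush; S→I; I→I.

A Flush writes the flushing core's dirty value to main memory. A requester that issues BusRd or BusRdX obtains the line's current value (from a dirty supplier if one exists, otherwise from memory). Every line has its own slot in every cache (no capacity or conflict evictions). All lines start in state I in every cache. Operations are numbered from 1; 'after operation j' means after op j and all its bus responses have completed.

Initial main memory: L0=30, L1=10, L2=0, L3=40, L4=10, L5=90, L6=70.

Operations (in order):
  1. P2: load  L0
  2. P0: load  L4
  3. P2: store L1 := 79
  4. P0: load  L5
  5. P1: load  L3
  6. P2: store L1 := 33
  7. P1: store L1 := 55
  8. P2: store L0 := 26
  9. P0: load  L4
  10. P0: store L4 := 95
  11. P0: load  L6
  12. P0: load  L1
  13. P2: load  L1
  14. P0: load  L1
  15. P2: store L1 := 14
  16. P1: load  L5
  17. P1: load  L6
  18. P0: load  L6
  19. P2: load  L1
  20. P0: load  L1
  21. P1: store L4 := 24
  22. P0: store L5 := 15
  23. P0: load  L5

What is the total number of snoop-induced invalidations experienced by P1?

invalidations = 2

step 1: P2: load  L0  ⟶  IIS  (L0)  txn=BusRd  M[L0]=30
step 2: P0: load  L4  ⟶  SII  (L4)  txn=BusRd  M[L4]=10
step 3: P2: store L1 := 79  ⟶  IIM  (L1)  txn=BusRdX  M[L1]=10
step 4: P0: load  L5  ⟶  SII  (L5)  txn=BusRd  M[L5]=90
step 5: P1: load  L3  ⟶  ISI  (L3)  txn=BusRd  M[L3]=40
step 6: P2: store L1 := 33  ⟶  IIM  (L1)  txn=∅  M[L1]=10
step 7: P1: store L1 := 55  ⟶  IMI  (L1)  txn=BusRdX+Flush  M[L1]=33
step 8: P2: store L0 := 26  ⟶  IIM  (L0)  txn=BusRdX  M[L0]=30
step 9: P0: load  L4  ⟶  SII  (L4)  txn=∅  M[L4]=10
step 10: P0: store L4 := 95  ⟶  MII  (L4)  txn=BusRdX  M[L4]=10
step 11: P0: load  L6  ⟶  SII  (L6)  txn=BusRd  M[L6]=70
step 12: P0: load  L1  ⟶  SSI  (L1)  txn=BusRd+Flush  M[L1]=55
step 13: P2: load  L1  ⟶  SSS  (L1)  txn=BusRd  M[L1]=55
step 14: P0: load  L1  ⟶  SSS  (L1)  txn=∅  M[L1]=55
step 15: P2: store L1 := 14  ⟶  IIM  (L1)  txn=BusRdX  M[L1]=55
step 16: P1: load  L5  ⟶  SSI  (L5)  txn=BusRd  M[L5]=90
step 17: P1: load  L6  ⟶  SSI  (L6)  txn=BusRd  M[L6]=70
step 18: P0: load  L6  ⟶  SSI  (L6)  txn=∅  M[L6]=70
step 19: P2: load  L1  ⟶  IIM  (L1)  txn=∅  M[L1]=55
step 20: P0: load  L1  ⟶  SIS  (L1)  txn=BusRd+Flush  M[L1]=14
step 21: P1: store L4 := 24  ⟶  IMI  (L4)  txn=BusRdX+Flush  M[L4]=95
step 22: P0: store L5 := 15  ⟶  MII  (L5)  txn=BusRdX  M[L5]=90
step 23: P0: load  L5  ⟶  MII  (L5)  txn=∅  M[L5]=90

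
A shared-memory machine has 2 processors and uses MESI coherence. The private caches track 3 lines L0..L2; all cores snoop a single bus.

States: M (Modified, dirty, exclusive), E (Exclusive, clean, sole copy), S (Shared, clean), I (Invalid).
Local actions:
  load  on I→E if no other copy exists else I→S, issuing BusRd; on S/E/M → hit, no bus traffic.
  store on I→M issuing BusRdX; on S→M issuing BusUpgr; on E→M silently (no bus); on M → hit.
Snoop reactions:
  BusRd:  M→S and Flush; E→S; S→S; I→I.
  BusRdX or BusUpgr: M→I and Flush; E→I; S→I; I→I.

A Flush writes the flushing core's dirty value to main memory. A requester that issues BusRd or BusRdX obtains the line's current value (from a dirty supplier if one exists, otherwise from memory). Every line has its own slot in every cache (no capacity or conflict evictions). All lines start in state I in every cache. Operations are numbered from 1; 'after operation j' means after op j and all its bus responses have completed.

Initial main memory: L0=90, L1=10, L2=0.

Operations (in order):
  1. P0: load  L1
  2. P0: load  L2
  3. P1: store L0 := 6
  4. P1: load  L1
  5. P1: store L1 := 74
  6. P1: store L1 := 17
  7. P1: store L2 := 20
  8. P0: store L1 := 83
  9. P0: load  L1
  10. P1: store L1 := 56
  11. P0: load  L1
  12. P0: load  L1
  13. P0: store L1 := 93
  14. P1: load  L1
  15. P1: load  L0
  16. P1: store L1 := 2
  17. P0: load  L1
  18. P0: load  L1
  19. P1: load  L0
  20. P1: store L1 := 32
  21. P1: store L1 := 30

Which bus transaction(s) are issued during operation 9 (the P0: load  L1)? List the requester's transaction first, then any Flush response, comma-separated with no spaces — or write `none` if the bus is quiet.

  op1 P0: load  L1 → E/I on L1; bus BusRd; mem=10
  op2 P0: load  L2 → E/I on L2; bus BusRd; mem=0
  op3 P1: store L0 := 6 → I/M on L0; bus BusRdX; mem=90
  op4 P1: load  L1 → S/S on L1; bus BusRd; mem=10
  op5 P1: store L1 := 74 → I/M on L1; bus BusUpgr; mem=10
  op6 P1: store L1 := 17 → I/M on L1; bus (none); mem=10
  op7 P1: store L2 := 20 → I/M on L2; bus BusRdX; mem=0
  op8 P0: store L1 := 83 → M/I on L1; bus BusRdX Flush; mem=17
  op9 P0: load  L1 → M/I on L1; bus (none); mem=17
  op10 P1: store L1 := 56 → I/M on L1; bus BusRdX Flush; mem=83
  op11 P0: load  L1 → S/S on L1; bus BusRd Flush; mem=56
  op12 P0: load  L1 → S/S on L1; bus (none); mem=56
  op13 P0: store L1 := 93 → M/I on L1; bus BusUpgr; mem=56
  op14 P1: load  L1 → S/S on L1; bus BusRd Flush; mem=93
  op15 P1: load  L0 → I/M on L0; bus (none); mem=90
  op16 P1: store L1 := 2 → I/M on L1; bus BusUpgr; mem=93
  op17 P0: load  L1 → S/S on L1; bus BusRd Flush; mem=2
  op18 P0: load  L1 → S/S on L1; bus (none); mem=2
  op19 P1: load  L0 → I/M on L0; bus (none); mem=90
  op20 P1: store L1 := 32 → I/M on L1; bus BusUpgr; mem=2
  op21 P1: store L1 := 30 → I/M on L1; bus (none); mem=2

bus = none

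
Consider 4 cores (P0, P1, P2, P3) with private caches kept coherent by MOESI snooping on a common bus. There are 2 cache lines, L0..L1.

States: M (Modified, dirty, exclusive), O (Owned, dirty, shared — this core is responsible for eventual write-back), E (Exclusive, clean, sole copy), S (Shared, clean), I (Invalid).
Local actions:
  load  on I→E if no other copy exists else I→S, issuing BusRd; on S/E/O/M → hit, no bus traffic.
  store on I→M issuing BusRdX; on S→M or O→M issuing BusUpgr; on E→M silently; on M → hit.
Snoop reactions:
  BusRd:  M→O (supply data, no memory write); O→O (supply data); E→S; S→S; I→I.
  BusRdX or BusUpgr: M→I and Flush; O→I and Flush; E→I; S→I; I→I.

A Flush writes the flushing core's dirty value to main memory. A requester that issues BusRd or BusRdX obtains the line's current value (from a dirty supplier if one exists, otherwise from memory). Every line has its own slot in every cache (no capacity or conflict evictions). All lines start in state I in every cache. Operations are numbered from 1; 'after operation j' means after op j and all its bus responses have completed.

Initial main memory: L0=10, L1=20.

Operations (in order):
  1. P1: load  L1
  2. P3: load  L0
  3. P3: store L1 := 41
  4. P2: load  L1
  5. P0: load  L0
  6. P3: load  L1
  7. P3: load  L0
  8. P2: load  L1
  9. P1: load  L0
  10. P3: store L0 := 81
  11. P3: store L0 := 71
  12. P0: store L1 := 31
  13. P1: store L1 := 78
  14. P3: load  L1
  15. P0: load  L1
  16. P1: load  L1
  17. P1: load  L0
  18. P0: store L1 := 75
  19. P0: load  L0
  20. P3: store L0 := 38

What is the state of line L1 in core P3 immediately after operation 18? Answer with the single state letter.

[1] P1: load  L1 | P0:I, P1:E(20), P2:I, P3:I | bus: BusRd
[2] P3: load  L0 | P0:I, P1:I, P2:I, P3:E(10) | bus: BusRd
[3] P3: store L1 := 41 | P0:I, P1:I, P2:I, P3:M(41) | bus: BusRdX
[4] P2: load  L1 | P0:I, P1:I, P2:S(41), P3:O(41) | bus: BusRd
[5] P0: load  L0 | P0:S(10), P1:I, P2:I, P3:S(10) | bus: BusRd
[6] P3: load  L1 | P0:I, P1:I, P2:S(41), P3:O(41) | bus: none
[7] P3: load  L0 | P0:S(10), P1:I, P2:I, P3:S(10) | bus: none
[8] P2: load  L1 | P0:I, P1:I, P2:S(41), P3:O(41) | bus: none
[9] P1: load  L0 | P0:S(10), P1:S(10), P2:I, P3:S(10) | bus: BusRd
[10] P3: store L0 := 81 | P0:I, P1:I, P2:I, P3:M(81) | bus: BusUpgr
[11] P3: store L0 := 71 | P0:I, P1:I, P2:I, P3:M(71) | bus: none
[12] P0: store L1 := 31 | P0:M(31), P1:I, P2:I, P3:I | bus: BusRdX,Flush
[13] P1: store L1 := 78 | P0:I, P1:M(78), P2:I, P3:I | bus: BusRdX,Flush
[14] P3: load  L1 | P0:I, P1:O(78), P2:I, P3:S(78) | bus: BusRd
[15] P0: load  L1 | P0:S(78), P1:O(78), P2:I, P3:S(78) | bus: BusRd
[16] P1: load  L1 | P0:S(78), P1:O(78), P2:I, P3:S(78) | bus: none
[17] P1: load  L0 | P0:I, P1:S(71), P2:I, P3:O(71) | bus: BusRd
[18] P0: store L1 := 75 | P0:M(75), P1:I, P2:I, P3:I | bus: BusUpgr,Flush
[19] P0: load  L0 | P0:S(71), P1:S(71), P2:I, P3:O(71) | bus: BusRd
[20] P3: store L0 := 38 | P0:I, P1:I, P2:I, P3:M(38) | bus: BusUpgr

state = I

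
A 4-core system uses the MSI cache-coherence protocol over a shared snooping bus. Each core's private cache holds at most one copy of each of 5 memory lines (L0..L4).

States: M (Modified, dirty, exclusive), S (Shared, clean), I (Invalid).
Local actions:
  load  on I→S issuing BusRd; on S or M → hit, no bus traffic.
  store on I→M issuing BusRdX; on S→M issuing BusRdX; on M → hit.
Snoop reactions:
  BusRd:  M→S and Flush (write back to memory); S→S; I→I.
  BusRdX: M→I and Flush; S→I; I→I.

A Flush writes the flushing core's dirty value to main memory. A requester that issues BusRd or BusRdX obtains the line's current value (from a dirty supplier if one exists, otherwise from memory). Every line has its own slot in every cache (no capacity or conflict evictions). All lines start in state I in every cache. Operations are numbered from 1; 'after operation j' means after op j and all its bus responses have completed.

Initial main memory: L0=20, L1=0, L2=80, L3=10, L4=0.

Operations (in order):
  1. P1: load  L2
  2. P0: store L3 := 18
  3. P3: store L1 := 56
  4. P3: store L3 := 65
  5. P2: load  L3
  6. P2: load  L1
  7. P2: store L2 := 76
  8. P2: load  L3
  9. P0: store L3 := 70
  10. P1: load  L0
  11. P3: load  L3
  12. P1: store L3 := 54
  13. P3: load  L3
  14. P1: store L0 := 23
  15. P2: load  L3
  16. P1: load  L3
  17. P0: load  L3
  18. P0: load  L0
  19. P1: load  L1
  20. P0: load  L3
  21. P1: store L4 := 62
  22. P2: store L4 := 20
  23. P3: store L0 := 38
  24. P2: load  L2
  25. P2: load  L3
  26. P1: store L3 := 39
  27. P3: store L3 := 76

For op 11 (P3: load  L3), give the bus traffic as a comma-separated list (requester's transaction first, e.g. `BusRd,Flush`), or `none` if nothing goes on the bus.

[1] P1: load  L2 | P0:I, P1:S(80), P2:I, P3:I | bus: BusRd
[2] P0: store L3 := 18 | P0:M(18), P1:I, P2:I, P3:I | bus: BusRdX
[3] P3: store L1 := 56 | P0:I, P1:I, P2:I, P3:M(56) | bus: BusRdX
[4] P3: store L3 := 65 | P0:I, P1:I, P2:I, P3:M(65) | bus: BusRdX,Flush
[5] P2: load  L3 | P0:I, P1:I, P2:S(65), P3:S(65) | bus: BusRd,Flush
[6] P2: load  L1 | P0:I, P1:I, P2:S(56), P3:S(56) | bus: BusRd,Flush
[7] P2: store L2 := 76 | P0:I, P1:I, P2:M(76), P3:I | bus: BusRdX
[8] P2: load  L3 | P0:I, P1:I, P2:S(65), P3:S(65) | bus: none
[9] P0: store L3 := 70 | P0:M(70), P1:I, P2:I, P3:I | bus: BusRdX
[10] P1: load  L0 | P0:I, P1:S(20), P2:I, P3:I | bus: BusRd
[11] P3: load  L3 | P0:S(70), P1:I, P2:I, P3:S(70) | bus: BusRd,Flush
[12] P1: store L3 := 54 | P0:I, P1:M(54), P2:I, P3:I | bus: BusRdX
[13] P3: load  L3 | P0:I, P1:S(54), P2:I, P3:S(54) | bus: BusRd,Flush
[14] P1: store L0 := 23 | P0:I, P1:M(23), P2:I, P3:I | bus: BusRdX
[15] P2: load  L3 | P0:I, P1:S(54), P2:S(54), P3:S(54) | bus: BusRd
[16] P1: load  L3 | P0:I, P1:S(54), P2:S(54), P3:S(54) | bus: none
[17] P0: load  L3 | P0:S(54), P1:S(54), P2:S(54), P3:S(54) | bus: BusRd
[18] P0: load  L0 | P0:S(23), P1:S(23), P2:I, P3:I | bus: BusRd,Flush
[19] P1: load  L1 | P0:I, P1:S(56), P2:S(56), P3:S(56) | bus: BusRd
[20] P0: load  L3 | P0:S(54), P1:S(54), P2:S(54), P3:S(54) | bus: none
[21] P1: store L4 := 62 | P0:I, P1:M(62), P2:I, P3:I | bus: BusRdX
[22] P2: store L4 := 20 | P0:I, P1:I, P2:M(20), P3:I | bus: BusRdX,Flush
[23] P3: store L0 := 38 | P0:I, P1:I, P2:I, P3:M(38) | bus: BusRdX
[24] P2: load  L2 | P0:I, P1:I, P2:M(76), P3:I | bus: none
[25] P2: load  L3 | P0:S(54), P1:S(54), P2:S(54), P3:S(54) | bus: none
[26] P1: store L3 := 39 | P0:I, P1:M(39), P2:I, P3:I | bus: BusRdX
[27] P3: store L3 := 76 | P0:I, P1:I, P2:I, P3:M(76) | bus: BusRdX,Flush

bus = BusRd,Flush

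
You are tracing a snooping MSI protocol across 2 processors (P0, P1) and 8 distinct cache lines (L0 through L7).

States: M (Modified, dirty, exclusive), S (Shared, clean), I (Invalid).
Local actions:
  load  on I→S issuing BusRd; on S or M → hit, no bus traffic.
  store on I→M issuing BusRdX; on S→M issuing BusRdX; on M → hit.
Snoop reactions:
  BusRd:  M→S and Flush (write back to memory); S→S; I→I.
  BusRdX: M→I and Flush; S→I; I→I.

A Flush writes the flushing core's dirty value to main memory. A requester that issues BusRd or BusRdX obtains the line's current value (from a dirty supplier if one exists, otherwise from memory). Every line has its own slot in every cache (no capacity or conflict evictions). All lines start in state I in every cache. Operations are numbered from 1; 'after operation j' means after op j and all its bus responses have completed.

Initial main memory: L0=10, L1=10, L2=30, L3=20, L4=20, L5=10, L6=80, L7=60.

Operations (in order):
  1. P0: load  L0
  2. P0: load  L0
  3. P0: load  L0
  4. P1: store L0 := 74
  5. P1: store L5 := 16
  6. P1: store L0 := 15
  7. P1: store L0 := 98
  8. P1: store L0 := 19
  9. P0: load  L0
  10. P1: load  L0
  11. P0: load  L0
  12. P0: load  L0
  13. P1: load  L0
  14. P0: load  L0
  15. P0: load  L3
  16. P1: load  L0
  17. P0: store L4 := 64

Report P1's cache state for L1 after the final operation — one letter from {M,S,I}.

1. P0: load  L0  bus=[BusRd]  L0: P0=S P1=I  mem[L0]=10
2. P0: load  L0  bus=[-]  L0: P0=S P1=I  mem[L0]=10
3. P0: load  L0  bus=[-]  L0: P0=S P1=I  mem[L0]=10
4. P1: store L0 := 74  bus=[BusRdX]  L0: P0=I P1=M  mem[L0]=10
5. P1: store L5 := 16  bus=[BusRdX]  L5: P0=I P1=M  mem[L5]=10
6. P1: store L0 := 15  bus=[-]  L0: P0=I P1=M  mem[L0]=10
7. P1: store L0 := 98  bus=[-]  L0: P0=I P1=M  mem[L0]=10
8. P1: store L0 := 19  bus=[-]  L0: P0=I P1=M  mem[L0]=10
9. P0: load  L0  bus=[BusRd,Flush]  L0: P0=S P1=S  mem[L0]=19
10. P1: load  L0  bus=[-]  L0: P0=S P1=S  mem[L0]=19
11. P0: load  L0  bus=[-]  L0: P0=S P1=S  mem[L0]=19
12. P0: load  L0  bus=[-]  L0: P0=S P1=S  mem[L0]=19
13. P1: load  L0  bus=[-]  L0: P0=S P1=S  mem[L0]=19
14. P0: load  L0  bus=[-]  L0: P0=S P1=S  mem[L0]=19
15. P0: load  L3  bus=[BusRd]  L3: P0=S P1=I  mem[L3]=20
16. P1: load  L0  bus=[-]  L0: P0=S P1=S  mem[L0]=19
17. P0: store L4 := 64  bus=[BusRdX]  L4: P0=M P1=I  mem[L4]=20

state = I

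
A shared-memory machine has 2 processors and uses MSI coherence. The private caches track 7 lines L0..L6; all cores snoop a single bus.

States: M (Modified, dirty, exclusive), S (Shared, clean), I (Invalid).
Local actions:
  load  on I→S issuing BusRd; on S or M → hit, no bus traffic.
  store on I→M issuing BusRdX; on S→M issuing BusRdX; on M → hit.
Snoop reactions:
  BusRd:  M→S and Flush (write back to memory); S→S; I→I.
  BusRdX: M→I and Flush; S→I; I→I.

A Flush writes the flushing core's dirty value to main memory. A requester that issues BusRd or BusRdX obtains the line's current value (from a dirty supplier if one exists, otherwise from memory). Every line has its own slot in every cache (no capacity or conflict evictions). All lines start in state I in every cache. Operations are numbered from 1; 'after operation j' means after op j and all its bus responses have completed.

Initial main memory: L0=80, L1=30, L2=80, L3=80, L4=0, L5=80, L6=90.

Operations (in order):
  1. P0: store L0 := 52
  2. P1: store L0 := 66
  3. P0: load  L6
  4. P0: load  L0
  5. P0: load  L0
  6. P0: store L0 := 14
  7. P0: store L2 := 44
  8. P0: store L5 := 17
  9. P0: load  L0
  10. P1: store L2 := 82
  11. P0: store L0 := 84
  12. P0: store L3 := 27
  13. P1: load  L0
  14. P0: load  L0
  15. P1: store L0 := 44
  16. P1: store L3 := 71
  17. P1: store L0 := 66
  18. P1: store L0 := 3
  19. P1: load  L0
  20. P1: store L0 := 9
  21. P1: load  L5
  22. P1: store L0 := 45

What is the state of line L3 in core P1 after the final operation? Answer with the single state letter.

  op1 P0: store L0 := 52 → M/I on L0; bus BusRdX; mem=80
  op2 P1: store L0 := 66 → I/M on L0; bus BusRdX Flush; mem=52
  op3 P0: load  L6 → S/I on L6; bus BusRd; mem=90
  op4 P0: load  L0 → S/S on L0; bus BusRd Flush; mem=66
  op5 P0: load  L0 → S/S on L0; bus (none); mem=66
  op6 P0: store L0 := 14 → M/I on L0; bus BusRdX; mem=66
  op7 P0: store L2 := 44 → M/I on L2; bus BusRdX; mem=80
  op8 P0: store L5 := 17 → M/I on L5; bus BusRdX; mem=80
  op9 P0: load  L0 → M/I on L0; bus (none); mem=66
  op10 P1: store L2 := 82 → I/M on L2; bus BusRdX Flush; mem=44
  op11 P0: store L0 := 84 → M/I on L0; bus (none); mem=66
  op12 P0: store L3 := 27 → M/I on L3; bus BusRdX; mem=80
  op13 P1: load  L0 → S/S on L0; bus BusRd Flush; mem=84
  op14 P0: load  L0 → S/S on L0; bus (none); mem=84
  op15 P1: store L0 := 44 → I/M on L0; bus BusRdX; mem=84
  op16 P1: store L3 := 71 → I/M on L3; bus BusRdX Flush; mem=27
  op17 P1: store L0 := 66 → I/M on L0; bus (none); mem=84
  op18 P1: store L0 := 3 → I/M on L0; bus (none); mem=84
  op19 P1: load  L0 → I/M on L0; bus (none); mem=84
  op20 P1: store L0 := 9 → I/M on L0; bus (none); mem=84
  op21 P1: load  L5 → S/S on L5; bus BusRd Flush; mem=17
  op22 P1: store L0 := 45 → I/M on L0; bus (none); mem=84

state = M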